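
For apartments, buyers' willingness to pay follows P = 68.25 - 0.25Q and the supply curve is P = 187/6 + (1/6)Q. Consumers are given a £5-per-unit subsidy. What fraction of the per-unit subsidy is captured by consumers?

Consumer share = 0.6

Pre-subsidy: 68.25 - 0.25Q = 187/6 + (1/6)Q gives Q* = 89 and P* = 46.
With the rebate, buyers effectively pay Pb = Ps − 5, where Ps is the price sellers receive.
On the curves, Pb = 68.25 - 0.25Q and Ps = 187/6 + (1/6)Q; the wedge Ps − Pb = 5 gives 187/6 + (1/6)Q − (68.25 - 0.25Q) = 5, so Q' = 101.
Then Pb = 68.25 − 0.25·101 = 43 and Ps = 187/6 + (1/6)·101 = 48.
Buyers' price falls by P* − Pb = 46 − 43 = 3; sellers' price rises by Ps − P* = 48 − 46 = 2.
So consumers capture 3/5 = 0.6 of each unit of subsidy.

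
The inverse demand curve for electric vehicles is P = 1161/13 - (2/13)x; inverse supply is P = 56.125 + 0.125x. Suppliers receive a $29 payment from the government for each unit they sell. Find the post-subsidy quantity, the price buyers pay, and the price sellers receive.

Pre-subsidy: 1161/13 - (2/13)x = 56.125 + 0.125x gives x* = 119 and P* = 71.
With the subsidy, sellers receive Ps = Pb + 29 for each unit, where Pb is the price buyers pay.
On the curves, Pb = 1161/13 - (2/13)x and Ps = 56.125 + 0.125x; the wedge Ps − Pb = 29 gives 56.125 + 0.125x − (1161/13 - (2/13)x) = 29, so x' = 223.
Then Pb = 1161/13 − (2/13)·223 = 55 and Ps = 56.125 + 0.125·223 = 84.

x' = 223; buyers pay $55; sellers receive $84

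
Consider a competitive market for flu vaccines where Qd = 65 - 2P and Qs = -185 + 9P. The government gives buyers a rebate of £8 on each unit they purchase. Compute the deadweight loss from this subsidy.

Deadweight loss = 576/11

Pre-subsidy: 65 - 2P = -185 + 9P gives P* = 250/11, Q* = 215/11.
With the rebate, buyers effectively pay Pb = Ps − 8, where Ps is the price sellers receive.
Demand in terms of Ps becomes Qd = 65 − 2(Ps − 8) = 81 - 2Ps. Setting this equal to supply: 81 - 2Ps = -185 + 9Ps, so Ps = 266/11.
Buyers pay Pb = 266/11 − 8 = 178/11; Q' = -185 + 9·(266/11) = 359/11.
The subsidy expands output by 359/11 − 215/11 = 144/11 past the efficient level; on those units the gap between marginal cost and willingness to pay runs from 0 up to 8.
DWL = ½ × 8 × 144/11 = 576/11.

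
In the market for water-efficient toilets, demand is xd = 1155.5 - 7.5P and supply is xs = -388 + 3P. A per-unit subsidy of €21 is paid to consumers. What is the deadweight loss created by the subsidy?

Deadweight loss = €472.5

Pre-subsidy: 1155.5 - 7.5P = -388 + 3P gives P* = 147, x* = 53.
With the rebate, buyers effectively pay Pb = Ps − 21, where Ps is the price sellers receive.
Demand in terms of Ps becomes xd = 1155.5 − 7.5(Ps − 21) = 1313 - 7.5Ps. Setting this equal to supply: 1313 - 7.5Ps = -388 + 3Ps, so Ps = 162.
Buyers pay Pb = 162 − 21 = 141; x' = -388 + 3·162 = 98.
The subsidy expands output by 98 − 53 = 45 past the efficient level; on those units the gap between marginal cost and willingness to pay runs from 0 up to 21.
DWL = ½ × 21 × 45 = 472.5.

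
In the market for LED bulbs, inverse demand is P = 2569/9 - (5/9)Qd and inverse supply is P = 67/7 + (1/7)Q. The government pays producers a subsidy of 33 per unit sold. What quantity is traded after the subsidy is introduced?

Pre-subsidy: 2569/9 - (5/9)Q = 67/7 + (1/7)Q gives Q* = 395 and P* = 66.
With the subsidy, sellers receive Ps = Pb + 33 for each unit, where Pb is the price buyers pay.
On the curves, Pb = 2569/9 - (5/9)Q and Ps = 67/7 + (1/7)Q; the wedge Ps − Pb = 33 gives 67/7 + (1/7)Q − (2569/9 - (5/9)Q) = 33, so Q' = 442.25.
Then Pb = 2569/9 − (5/9)·442.25 = 39.75 and Ps = 67/7 + (1/7)·442.25 = 72.75.

Q' = 442.25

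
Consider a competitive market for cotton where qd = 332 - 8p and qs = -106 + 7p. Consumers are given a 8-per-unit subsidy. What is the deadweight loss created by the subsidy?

Deadweight loss = 1792/15

Pre-subsidy: 332 - 8p = -106 + 7p gives p* = 29.2, q* = 98.4.
With the rebate, buyers effectively pay pb = ps − 8, where ps is the price sellers receive.
Demand in terms of ps becomes qd = 332 − 8(ps − 8) = 396 - 8ps. Setting this equal to supply: 396 - 8ps = -106 + 7ps, so ps = 502/15.
Buyers pay pb = 502/15 − 8 = 382/15; q' = -106 + 7·(502/15) = 1924/15.
The subsidy expands output by 1924/15 − 98.4 = 448/15 past the efficient level; on those units the gap between marginal cost and willingness to pay runs from 0 up to 8.
DWL = ½ × 8 × 448/15 = 1792/15.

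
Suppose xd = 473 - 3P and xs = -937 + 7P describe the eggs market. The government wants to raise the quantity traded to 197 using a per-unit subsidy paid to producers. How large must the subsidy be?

Required subsidy s = 70 per unit

At x = 197, invert demand for the buyer price: Pb = (473 − 197)/3 = 92; invert supply for the seller price: Ps = (197 − (-937))/7 = 162.
The subsidy must fill the gap: s = Ps − Pb = 162 − 92 = 70.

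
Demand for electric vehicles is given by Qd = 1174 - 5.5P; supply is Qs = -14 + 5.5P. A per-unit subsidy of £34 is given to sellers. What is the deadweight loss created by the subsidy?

Deadweight loss = £1589.5

Pre-subsidy: 1174 - 5.5P = -14 + 5.5P gives P* = 108, Q* = 580.
With the subsidy, sellers receive Ps = Pb + 34 for each unit, where Pb is the price buyers pay.
Supply in terms of Pb becomes Qs = -14 + 5.5(Pb + 34) = 173 + 5.5Pb. Setting this equal to demand: 1174 - 5.5Pb = 173 + 5.5Pb, so Pb = 91.
Sellers receive Ps = 91 + 34 = 125; Q' = 1174 − 5.5·91 = 673.5.
The subsidy expands output by 673.5 − 580 = 93.5 past the efficient level; on those units the gap between marginal cost and willingness to pay runs from 0 up to 34.
DWL = ½ × 34 × 93.5 = 1589.5.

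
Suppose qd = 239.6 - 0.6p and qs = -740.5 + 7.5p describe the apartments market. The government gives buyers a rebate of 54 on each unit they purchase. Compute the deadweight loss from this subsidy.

Deadweight loss = 810

Pre-subsidy: 239.6 - 0.6p = -740.5 + 7.5p gives p* = 121, q* = 167.
With the rebate, buyers effectively pay pb = ps − 54, where ps is the price sellers receive.
Demand in terms of ps becomes qd = 239.6 − 0.6(ps − 54) = 272 - 0.6ps. Setting this equal to supply: 272 - 0.6ps = -740.5 + 7.5ps, so ps = 125.
Buyers pay pb = 125 − 54 = 71; q' = -740.5 + 7.5·125 = 197.
The subsidy expands output by 197 − 167 = 30 past the efficient level; on those units the gap between marginal cost and willingness to pay runs from 0 up to 54.
DWL = ½ × 54 × 30 = 810.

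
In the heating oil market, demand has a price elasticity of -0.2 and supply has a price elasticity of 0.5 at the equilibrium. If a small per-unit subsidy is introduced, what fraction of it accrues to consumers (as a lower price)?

Consumer share = 5/7

For a small subsidy around the equilibrium, the benefit split depends on the relative slopes, which at a point are proportional to the elasticities.
Buyer share = εs/(εs + |εd|) = 0.5/(0.5 + 0.2) = 5/7; seller share = |εd|/(εs + |εd|) = 2/7.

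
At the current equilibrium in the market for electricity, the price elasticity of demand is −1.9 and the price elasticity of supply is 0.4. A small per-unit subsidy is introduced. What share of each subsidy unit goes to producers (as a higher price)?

Producer share = 19/23

For a small subsidy around the equilibrium, the benefit split depends on the relative slopes, which at a point are proportional to the elasticities.
Buyer share = εs/(εs + |εd|) = 0.4/(0.4 + 1.9) = 4/23; seller share = |εd|/(εs + |εd|) = 19/23.
So producers capture 19/23 of the subsidy.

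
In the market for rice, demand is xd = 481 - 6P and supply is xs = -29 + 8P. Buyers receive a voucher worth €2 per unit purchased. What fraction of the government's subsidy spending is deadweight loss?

Pre-subsidy: 481 - 6P = -29 + 8P gives P* = 255/7, x* = 1837/7.
With the rebate, buyers effectively pay Pb = Ps − 2, where Ps is the price sellers receive.
Demand in terms of Ps becomes xd = 481 − 6(Ps − 2) = 493 - 6Ps. Setting this equal to supply: 493 - 6Ps = -29 + 8Ps, so Ps = 261/7.
Buyers pay Pb = 261/7 − 2 = 247/7; x' = -29 + 8·(261/7) = 1885/7.
ΔCS = ½(1837/7 + 1885/7)(255/7 − 247/7) = 14888/49; ΔPS = ½(1837/7 + 1885/7)(261/7 − 255/7) = 11166/49.
Government spending = 2 × 1885/7 = 3770/7.
DWL = ½ × 2 × (1885/7 − 1837/7) = 48/7; fraction = (48/7) / (3770/7) = 24/1885.

DWL / government spending = 24/1885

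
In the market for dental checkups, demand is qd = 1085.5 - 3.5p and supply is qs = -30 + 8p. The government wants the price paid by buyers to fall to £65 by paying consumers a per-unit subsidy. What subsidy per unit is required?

Required subsidy s = £46 per unit

At a buyer price of 65, quantity demanded is 1085.5 − 3.5·65 = 858.
Sellers supply 858 only when they receive ps with -30 + 8·ps = 858, i.e. ps = 111.
s = ps − pb = 111 − 65 = 46.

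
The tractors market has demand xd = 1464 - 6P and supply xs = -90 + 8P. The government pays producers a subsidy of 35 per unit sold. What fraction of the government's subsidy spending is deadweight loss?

Pre-subsidy: 1464 - 6P = -90 + 8P gives P* = 111, x* = 798.
With the subsidy, sellers receive Ps = Pb + 35 for each unit, where Pb is the price buyers pay.
Supply in terms of Pb becomes xs = -90 + 8(Pb + 35) = 190 + 8Pb. Setting this equal to demand: 1464 - 6Pb = 190 + 8Pb, so Pb = 91.
Sellers receive Ps = 91 + 35 = 126; x' = 1464 − 6·91 = 918.
ΔCS = ½(798 + 918)(111 − 91) = 17160; ΔPS = ½(798 + 918)(126 − 111) = 12870.
Government spending = 35 × 918 = 32130.
DWL = ½ × 35 × (918 − 798) = 2100; fraction = 2100 / 32130 = 10/153.

DWL / government spending = 10/153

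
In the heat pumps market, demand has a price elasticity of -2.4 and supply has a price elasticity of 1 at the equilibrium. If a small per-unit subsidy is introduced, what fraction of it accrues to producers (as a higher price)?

Producer share = 12/17

For a small subsidy around the equilibrium, the benefit split depends on the relative slopes, which at a point are proportional to the elasticities.
Buyer share = εs/(εs + |εd|) = 1/(1 + 2.4) = 5/17; seller share = |εd|/(εs + |εd|) = 12/17.
So producers capture 12/17 of the subsidy.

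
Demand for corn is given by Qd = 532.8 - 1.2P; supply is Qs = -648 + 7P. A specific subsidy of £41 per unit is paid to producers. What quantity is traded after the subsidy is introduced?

Q' = 402

Pre-subsidy: 532.8 - 1.2P = -648 + 7P gives P* = 144, Q* = 360.
With the subsidy, sellers receive Ps = Pb + 41 for each unit, where Pb is the price buyers pay.
Supply in terms of Pb becomes Qs = -648 + 7(Pb + 41) = -361 + 7Pb. Setting this equal to demand: 532.8 - 1.2Pb = -361 + 7Pb, so Pb = 109.
Sellers receive Ps = 109 + 41 = 150; Q' = 532.8 − 1.2·109 = 402.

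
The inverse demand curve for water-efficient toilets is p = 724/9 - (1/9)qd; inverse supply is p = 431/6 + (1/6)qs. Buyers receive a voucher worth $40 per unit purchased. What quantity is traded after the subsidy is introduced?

Pre-subsidy: 724/9 - (1/9)q = 431/6 + (1/6)q gives q* = 31 and p* = 77.
With the rebate, buyers effectively pay pb = ps − 40, where ps is the price sellers receive.
On the curves, pb = 724/9 - (1/9)q and ps = 431/6 + (1/6)q; the wedge ps − pb = 40 gives 431/6 + (1/6)q − (724/9 - (1/9)q) = 40, so q' = 175.
Then pb = 724/9 − (1/9)·175 = 61 and ps = 431/6 + (1/6)·175 = 101.

q' = 175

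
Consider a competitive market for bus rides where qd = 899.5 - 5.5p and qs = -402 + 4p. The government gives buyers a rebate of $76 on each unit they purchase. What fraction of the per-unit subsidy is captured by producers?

Pre-subsidy: 899.5 - 5.5p = -402 + 4p gives p* = 137, q* = 146.
With the rebate, buyers effectively pay pb = ps − 76, where ps is the price sellers receive.
Demand in terms of ps becomes qd = 899.5 − 5.5(ps − 76) = 1317.5 - 5.5ps. Setting this equal to supply: 1317.5 - 5.5ps = -402 + 4ps, so ps = 181.
Buyers pay pb = 181 − 76 = 105; q' = -402 + 4·181 = 322.
Buyers' price falls by p* − pb = 137 − 105 = 32; sellers' price rises by ps − p* = 181 − 137 = 44.
So producers capture 44/76 = 11/19 of each unit of subsidy.

Producer share = 11/19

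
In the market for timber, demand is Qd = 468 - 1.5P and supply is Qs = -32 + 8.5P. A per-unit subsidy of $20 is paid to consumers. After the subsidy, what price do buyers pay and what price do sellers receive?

Buyers pay $33; sellers receive $53

Pre-subsidy: 468 - 1.5P = -32 + 8.5P gives P* = 50, Q* = 393.
With the rebate, buyers effectively pay Pb = Ps − 20, where Ps is the price sellers receive.
Demand in terms of Ps becomes Qd = 468 − 1.5(Ps − 20) = 498 - 1.5Ps. Setting this equal to supply: 498 - 1.5Ps = -32 + 8.5Ps, so Ps = 53.
Buyers pay Pb = 53 − 20 = 33; Q' = -32 + 8.5·53 = 418.5.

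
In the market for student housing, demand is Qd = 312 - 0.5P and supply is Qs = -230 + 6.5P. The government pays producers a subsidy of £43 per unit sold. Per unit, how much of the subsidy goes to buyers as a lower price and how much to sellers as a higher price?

Pre-subsidy: 312 - 0.5P = -230 + 6.5P gives P* = 542/7, Q* = 1913/7.
With the subsidy, sellers receive Ps = Pb + 43 for each unit, where Pb is the price buyers pay.
Supply in terms of Pb becomes Qs = -230 + 6.5(Pb + 43) = 49.5 + 6.5Pb. Setting this equal to demand: 312 - 0.5Pb = 49.5 + 6.5Pb, so Pb = 37.5.
Sellers receive Ps = 37.5 + 43 = 80.5; Q' = 312 − 0.5·37.5 = 293.25.
Buyers' price falls by P* − Pb = 542/7 − 37.5 = 559/14; sellers' price rises by Ps − P* = 80.5 − 542/7 = 43/14.

Buyers gain 559/14 per unit; sellers gain 43/14 per unit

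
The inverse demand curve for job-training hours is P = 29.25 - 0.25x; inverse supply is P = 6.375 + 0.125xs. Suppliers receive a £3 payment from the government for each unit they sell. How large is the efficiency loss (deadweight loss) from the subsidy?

Deadweight loss = £12

Pre-subsidy: 29.25 - 0.25x = 6.375 + 0.125x gives x* = 61 and P* = 14.
With the subsidy, sellers receive Ps = Pb + 3 for each unit, where Pb is the price buyers pay.
On the curves, Pb = 29.25 - 0.25x and Ps = 6.375 + 0.125x; the wedge Ps − Pb = 3 gives 6.375 + 0.125x − (29.25 - 0.25x) = 3, so x' = 69.
Then Pb = 29.25 − 0.25·69 = 12 and Ps = 6.375 + 0.125·69 = 15.
The subsidy expands output by 69 − 61 = 8 past the efficient level; on those units the gap between marginal cost and willingness to pay runs from 0 up to 3.
DWL = ½ × 3 × 8 = 12.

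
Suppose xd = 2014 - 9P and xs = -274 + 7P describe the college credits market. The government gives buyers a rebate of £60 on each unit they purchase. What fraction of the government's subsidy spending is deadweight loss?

Pre-subsidy: 2014 - 9P = -274 + 7P gives P* = 143, x* = 727.
With the rebate, buyers effectively pay Pb = Ps − 60, where Ps is the price sellers receive.
Demand in terms of Ps becomes xd = 2014 − 9(Ps − 60) = 2554 - 9Ps. Setting this equal to supply: 2554 - 9Ps = -274 + 7Ps, so Ps = 176.75.
Buyers pay Pb = 176.75 − 60 = 116.75; x' = -274 + 7·176.75 = 963.25.
ΔCS = ½(727 + 963.25)(143 − 116.75) = 22184.53125; ΔPS = ½(727 + 963.25)(176.75 − 143) = 28522.96875.
Government spending = 60 × 963.25 = 57795.
DWL = ½ × 60 × (963.25 − 727) = 7087.5; fraction = 7087.5 / 57795 = 945/7706.

DWL / government spending = 945/7706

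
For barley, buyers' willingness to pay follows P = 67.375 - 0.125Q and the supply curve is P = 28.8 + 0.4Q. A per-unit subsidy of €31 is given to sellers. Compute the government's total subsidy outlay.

Government cost = 86273/21

Pre-subsidy: 67.375 - 0.125Q = 28.8 + 0.4Q gives Q* = 1543/21 and P* = 1222/21.
With the subsidy, sellers receive Ps = Pb + 31 for each unit, where Pb is the price buyers pay.
On the curves, Pb = 67.375 - 0.125Q and Ps = 28.8 + 0.4Q; the wedge Ps − Pb = 31 gives 28.8 + 0.4Q − (67.375 - 0.125Q) = 31, so Q' = 2783/21.
Then Pb = 67.375 − 0.125·(2783/21) = 1067/21 and Ps = 28.8 + 0.4·(2783/21) = 1718/21.
Government outlay = subsidy × quantity = 31 × 2783/21 = 86273/21.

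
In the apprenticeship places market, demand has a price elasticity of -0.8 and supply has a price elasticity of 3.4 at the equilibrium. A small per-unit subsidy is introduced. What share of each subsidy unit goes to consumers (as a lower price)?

For a small subsidy around the equilibrium, the benefit split depends on the relative slopes, which at a point are proportional to the elasticities.
Buyer share = εs/(εs + |εd|) = 3.4/(3.4 + 0.8) = 17/21; seller share = |εd|/(εs + |εd|) = 4/21.

Consumer share = 17/21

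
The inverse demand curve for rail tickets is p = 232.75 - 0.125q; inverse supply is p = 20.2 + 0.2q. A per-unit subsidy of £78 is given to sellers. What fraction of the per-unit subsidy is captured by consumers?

Pre-subsidy: 232.75 - 0.125q = 20.2 + 0.2q gives q* = 654 and p* = 151.
With the subsidy, sellers receive ps = pb + 78 for each unit, where pb is the price buyers pay.
On the curves, pb = 232.75 - 0.125q and ps = 20.2 + 0.2q; the wedge ps − pb = 78 gives 20.2 + 0.2q − (232.75 - 0.125q) = 78, so q' = 894.
Then pb = 232.75 − 0.125·894 = 121 and ps = 20.2 + 0.2·894 = 199.
Buyers' price falls by p* − pb = 151 − 121 = 30; sellers' price rises by ps − p* = 199 − 151 = 48.
So consumers capture 30/78 = 5/13 of each unit of subsidy.

Consumer share = 5/13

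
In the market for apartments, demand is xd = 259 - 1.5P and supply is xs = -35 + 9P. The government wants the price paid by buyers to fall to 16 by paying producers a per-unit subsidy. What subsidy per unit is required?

Required subsidy s = 14 per unit

At a buyer price of 16, quantity demanded is 259 − 1.5·16 = 235.
Sellers supply 235 only when they receive Ps with -35 + 9·Ps = 235, i.e. Ps = 30.
s = Ps − Pb = 30 − 16 = 14.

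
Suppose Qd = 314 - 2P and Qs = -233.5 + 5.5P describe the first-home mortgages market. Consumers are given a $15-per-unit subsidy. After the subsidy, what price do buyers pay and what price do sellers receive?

Buyers pay $62; sellers receive $77

Pre-subsidy: 314 - 2P = -233.5 + 5.5P gives P* = 73, Q* = 168.
With the rebate, buyers effectively pay Pb = Ps − 15, where Ps is the price sellers receive.
Demand in terms of Ps becomes Qd = 314 − 2(Ps − 15) = 344 - 2Ps. Setting this equal to supply: 344 - 2Ps = -233.5 + 5.5Ps, so Ps = 77.
Buyers pay Pb = 77 − 15 = 62; Q' = -233.5 + 5.5·77 = 190.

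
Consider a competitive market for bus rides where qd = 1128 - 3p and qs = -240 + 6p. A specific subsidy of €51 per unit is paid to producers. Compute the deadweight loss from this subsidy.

Pre-subsidy: 1128 - 3p = -240 + 6p gives p* = 152, q* = 672.
With the subsidy, sellers receive ps = pb + 51 for each unit, where pb is the price buyers pay.
Supply in terms of pb becomes qs = -240 + 6(pb + 51) = 66 + 6pb. Setting this equal to demand: 1128 - 3pb = 66 + 6pb, so pb = 118.
Sellers receive ps = 118 + 51 = 169; q' = 1128 − 3·118 = 774.
The subsidy expands output by 774 − 672 = 102 past the efficient level; on those units the gap between marginal cost and willingness to pay runs from 0 up to 51.
DWL = ½ × 51 × 102 = 2601.

Deadweight loss = €2601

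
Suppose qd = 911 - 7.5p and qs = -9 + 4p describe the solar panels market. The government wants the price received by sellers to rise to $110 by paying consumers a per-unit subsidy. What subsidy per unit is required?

Required subsidy s = $46 per unit

At a seller price of 110, quantity supplied is -9 + 4·110 = 431.
Buyers absorb 431 only when they pay pb with 911 − 7.5·pb = 431, i.e. pb = 64.
s = ps − pb = 110 − 64 = 46.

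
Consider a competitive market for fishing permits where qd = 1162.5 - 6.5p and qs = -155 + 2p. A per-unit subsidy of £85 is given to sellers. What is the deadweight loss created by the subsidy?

Deadweight loss = £5525

Pre-subsidy: 1162.5 - 6.5p = -155 + 2p gives p* = 155, q* = 155.
With the subsidy, sellers receive ps = pb + 85 for each unit, where pb is the price buyers pay.
Supply in terms of pb becomes qs = -155 + 2(pb + 85) = 15 + 2pb. Setting this equal to demand: 1162.5 - 6.5pb = 15 + 2pb, so pb = 135.
Sellers receive ps = 135 + 85 = 220; q' = 1162.5 − 6.5·135 = 285.
The subsidy expands output by 285 − 155 = 130 past the efficient level; on those units the gap between marginal cost and willingness to pay runs from 0 up to 85.
DWL = ½ × 85 × 130 = 5525.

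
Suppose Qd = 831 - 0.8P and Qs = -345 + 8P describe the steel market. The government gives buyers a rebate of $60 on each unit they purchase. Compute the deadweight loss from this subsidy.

Deadweight loss = 14400/11

Pre-subsidy: 831 - 0.8P = -345 + 8P gives P* = 1470/11, Q* = 7965/11.
With the rebate, buyers effectively pay Pb = Ps − 60, where Ps is the price sellers receive.
Demand in terms of Ps becomes Qd = 831 − 0.8(Ps − 60) = 879 - 0.8Ps. Setting this equal to supply: 879 - 0.8Ps = -345 + 8Ps, so Ps = 1530/11.
Buyers pay Pb = 1530/11 − 60 = 870/11; Q' = -345 + 8·(1530/11) = 8445/11.
The subsidy expands output by 8445/11 − 7965/11 = 480/11 past the efficient level; on those units the gap between marginal cost and willingness to pay runs from 0 up to 60.
DWL = ½ × 60 × 480/11 = 14400/11.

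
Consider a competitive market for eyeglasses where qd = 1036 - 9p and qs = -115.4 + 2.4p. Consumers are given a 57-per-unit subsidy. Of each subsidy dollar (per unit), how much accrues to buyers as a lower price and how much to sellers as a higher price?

Pre-subsidy: 1036 - 9p = -115.4 + 2.4p gives p* = 101, q* = 127.
With the rebate, buyers effectively pay pb = ps − 57, where ps is the price sellers receive.
Demand in terms of ps becomes qd = 1036 − 9(ps − 57) = 1549 - 9ps. Setting this equal to supply: 1549 - 9ps = -115.4 + 2.4ps, so ps = 146.
Buyers pay pb = 146 − 57 = 89; q' = -115.4 + 2.4·146 = 235.
Buyers' price falls by p* − pb = 101 − 89 = 12; sellers' price rises by ps − p* = 146 − 101 = 45.

Buyers gain 12 per unit; sellers gain 45 per unit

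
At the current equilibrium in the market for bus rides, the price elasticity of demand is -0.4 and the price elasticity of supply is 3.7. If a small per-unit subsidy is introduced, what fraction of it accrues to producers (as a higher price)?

Producer share = 4/41

For a small subsidy around the equilibrium, the benefit split depends on the relative slopes, which at a point are proportional to the elasticities.
Buyer share = εs/(εs + |εd|) = 3.7/(3.7 + 0.4) = 37/41; seller share = |εd|/(εs + |εd|) = 4/41.
So producers capture 4/41 of the subsidy.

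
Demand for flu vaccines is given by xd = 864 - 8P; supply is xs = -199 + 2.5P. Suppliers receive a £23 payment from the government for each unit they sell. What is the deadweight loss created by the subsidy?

Deadweight loss = 10580/21

Pre-subsidy: 864 - 8P = -199 + 2.5P gives P* = 2126/21, x* = 1136/21.
With the subsidy, sellers receive Ps = Pb + 23 for each unit, where Pb is the price buyers pay.
Supply in terms of Pb becomes xs = -199 + 2.5(Pb + 23) = -141.5 + 2.5Pb. Setting this equal to demand: 864 - 8Pb = -141.5 + 2.5Pb, so Pb = 2011/21.
Sellers receive Ps = 2011/21 + 23 = 2494/21; x' = 864 − 8·(2011/21) = 2056/21.
The subsidy expands output by 2056/21 − 1136/21 = 920/21 past the efficient level; on those units the gap between marginal cost and willingness to pay runs from 0 up to 23.
DWL = ½ × 23 × 920/21 = 10580/21.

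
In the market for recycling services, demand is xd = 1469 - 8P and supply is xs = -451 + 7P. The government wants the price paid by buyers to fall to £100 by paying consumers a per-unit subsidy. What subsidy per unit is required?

Required subsidy s = £60 per unit

At a buyer price of 100, quantity demanded is 1469 − 8·100 = 669.
Sellers supply 669 only when they receive Ps with -451 + 7·Ps = 669, i.e. Ps = 160.
s = Ps − Pb = 160 − 100 = 60.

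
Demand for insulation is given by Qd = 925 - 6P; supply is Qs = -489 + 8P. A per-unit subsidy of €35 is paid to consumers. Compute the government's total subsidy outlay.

Pre-subsidy: 925 - 6P = -489 + 8P gives P* = 101, Q* = 319.
With the rebate, buyers effectively pay Pb = Ps − 35, where Ps is the price sellers receive.
Demand in terms of Ps becomes Qd = 925 − 6(Ps − 35) = 1135 - 6Ps. Setting this equal to supply: 1135 - 6Ps = -489 + 8Ps, so Ps = 116.
Buyers pay Pb = 116 − 35 = 81; Q' = -489 + 8·116 = 439.
Government outlay = subsidy × quantity = 35 × 439 = 15365.

Government cost = €15365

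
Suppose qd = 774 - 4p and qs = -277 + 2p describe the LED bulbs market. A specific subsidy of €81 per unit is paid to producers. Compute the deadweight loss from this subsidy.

Pre-subsidy: 774 - 4p = -277 + 2p gives p* = 1051/6, q* = 220/3.
With the subsidy, sellers receive ps = pb + 81 for each unit, where pb is the price buyers pay.
Supply in terms of pb becomes qs = -277 + 2(pb + 81) = -115 + 2pb. Setting this equal to demand: 774 - 4pb = -115 + 2pb, so pb = 889/6.
Sellers receive ps = 889/6 + 81 = 1375/6; q' = 774 − 4·(889/6) = 544/3.
The subsidy expands output by 544/3 − 220/3 = 108 past the efficient level; on those units the gap between marginal cost and willingness to pay runs from 0 up to 81.
DWL = ½ × 81 × 108 = 4374.

Deadweight loss = €4374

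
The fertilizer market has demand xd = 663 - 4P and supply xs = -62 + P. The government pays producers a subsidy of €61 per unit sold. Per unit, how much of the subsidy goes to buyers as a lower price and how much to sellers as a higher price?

Pre-subsidy: 663 - 4P = -62 + P gives P* = 145, x* = 83.
With the subsidy, sellers receive Ps = Pb + 61 for each unit, where Pb is the price buyers pay.
Supply in terms of Pb becomes xs = -62 + 1(Pb + 61) = -1 + Pb. Setting this equal to demand: 663 - 4Pb = -1 + Pb, so Pb = 132.8.
Sellers receive Ps = 132.8 + 61 = 193.8; x' = 663 − 4·132.8 = 131.8.
Buyers' price falls by P* − Pb = 145 − 132.8 = 12.2; sellers' price rises by Ps − P* = 193.8 − 145 = 48.8.

Buyers gain €12.2 per unit; sellers gain €48.8 per unit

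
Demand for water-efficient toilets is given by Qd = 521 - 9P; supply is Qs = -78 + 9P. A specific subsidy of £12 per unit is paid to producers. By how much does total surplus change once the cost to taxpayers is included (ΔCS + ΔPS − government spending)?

Net change in total surplus = -£324

Pre-subsidy: 521 - 9P = -78 + 9P gives P* = 599/18, Q* = 221.5.
With the subsidy, sellers receive Ps = Pb + 12 for each unit, where Pb is the price buyers pay.
Supply in terms of Pb becomes Qs = -78 + 9(Pb + 12) = 30 + 9Pb. Setting this equal to demand: 521 - 9Pb = 30 + 9Pb, so Pb = 491/18.
Sellers receive Ps = 491/18 + 12 = 707/18; Q' = 521 − 9·(491/18) = 275.5.
ΔCS = ½(221.5 + 275.5)(599/18 − 491/18) = 1491; ΔPS = ½(221.5 + 275.5)(707/18 − 599/18) = 1491.
Government spending = 12 × 275.5 = 3306.
Net change = 1491 + 1491 − 3306 = -324. The loss equals the DWL triangle ½·12·54.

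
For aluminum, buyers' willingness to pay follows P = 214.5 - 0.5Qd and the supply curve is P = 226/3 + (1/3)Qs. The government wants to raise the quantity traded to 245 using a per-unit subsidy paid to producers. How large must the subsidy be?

Required subsidy s = 65 per unit

At Q = 245, from the demand curve buyers pay Pb = 214.5 − 0.5·245 = 92; from the supply curve sellers need Ps = 226/3 + (1/3)·245 = 157.
The subsidy must fill the gap: s = Ps − Pb = 157 − 92 = 65.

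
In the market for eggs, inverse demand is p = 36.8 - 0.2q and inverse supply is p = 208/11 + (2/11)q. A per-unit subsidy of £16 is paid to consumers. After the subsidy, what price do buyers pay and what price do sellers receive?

Buyers pay 400/21; sellers receive 736/21

Pre-subsidy: 36.8 - 0.2q = 208/11 + (2/11)q gives q* = 328/7 and p* = 192/7.
With the rebate, buyers effectively pay pb = ps − 16, where ps is the price sellers receive.
On the curves, pb = 36.8 - 0.2q and ps = 208/11 + (2/11)q; the wedge ps − pb = 16 gives 208/11 + (2/11)q − (36.8 - 0.2q) = 16, so q' = 1864/21.
Then pb = 36.8 − 0.2·(1864/21) = 400/21 and ps = 208/11 + (2/11)·(1864/21) = 736/21.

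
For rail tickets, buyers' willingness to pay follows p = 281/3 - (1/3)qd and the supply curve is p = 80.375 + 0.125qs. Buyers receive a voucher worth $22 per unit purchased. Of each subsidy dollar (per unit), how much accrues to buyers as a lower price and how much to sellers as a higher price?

Buyers gain $16 per unit; sellers gain $6 per unit

Pre-subsidy: 281/3 - (1/3)q = 80.375 + 0.125q gives q* = 29 and p* = 84.
With the rebate, buyers effectively pay pb = ps − 22, where ps is the price sellers receive.
On the curves, pb = 281/3 - (1/3)q and ps = 80.375 + 0.125q; the wedge ps − pb = 22 gives 80.375 + 0.125q − (281/3 - (1/3)q) = 22, so q' = 77.
Then pb = 281/3 − (1/3)·77 = 68 and ps = 80.375 + 0.125·77 = 90.
Buyers' price falls by p* − pb = 84 − 68 = 16; sellers' price rises by ps − p* = 90 − 84 = 6.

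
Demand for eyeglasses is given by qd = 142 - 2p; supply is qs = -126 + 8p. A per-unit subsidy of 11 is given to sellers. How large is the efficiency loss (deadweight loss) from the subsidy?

Pre-subsidy: 142 - 2p = -126 + 8p gives p* = 26.8, q* = 88.4.
With the subsidy, sellers receive ps = pb + 11 for each unit, where pb is the price buyers pay.
Supply in terms of pb becomes qs = -126 + 8(pb + 11) = -38 + 8pb. Setting this equal to demand: 142 - 2pb = -38 + 8pb, so pb = 18.
Sellers receive ps = 18 + 11 = 29; q' = 142 − 2·18 = 106.
The subsidy expands output by 106 − 88.4 = 17.6 past the efficient level; on those units the gap between marginal cost and willingness to pay runs from 0 up to 11.
DWL = ½ × 11 × 17.6 = 96.8.

Deadweight loss = 96.8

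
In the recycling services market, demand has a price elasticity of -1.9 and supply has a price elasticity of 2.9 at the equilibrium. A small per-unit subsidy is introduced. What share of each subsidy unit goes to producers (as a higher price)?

Producer share = 19/48

For a small subsidy around the equilibrium, the benefit split depends on the relative slopes, which at a point are proportional to the elasticities.
Buyer share = εs/(εs + |εd|) = 2.9/(2.9 + 1.9) = 29/48; seller share = |εd|/(εs + |εd|) = 19/48.
So producers capture 19/48 of the subsidy.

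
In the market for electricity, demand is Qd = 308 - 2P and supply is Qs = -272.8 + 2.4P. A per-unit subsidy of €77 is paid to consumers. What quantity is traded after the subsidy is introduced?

Pre-subsidy: 308 - 2P = -272.8 + 2.4P gives P* = 132, Q* = 44.
With the rebate, buyers effectively pay Pb = Ps − 77, where Ps is the price sellers receive.
Demand in terms of Ps becomes Qd = 308 − 2(Ps − 77) = 462 - 2Ps. Setting this equal to supply: 462 - 2Ps = -272.8 + 2.4Ps, so Ps = 167.
Buyers pay Pb = 167 − 77 = 90; Q' = -272.8 + 2.4·167 = 128.

Q' = 128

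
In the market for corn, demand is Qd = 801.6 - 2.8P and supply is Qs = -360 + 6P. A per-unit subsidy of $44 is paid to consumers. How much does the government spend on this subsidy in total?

Government cost = $22704

Pre-subsidy: 801.6 - 2.8P = -360 + 6P gives P* = 132, Q* = 432.
With the rebate, buyers effectively pay Pb = Ps − 44, where Ps is the price sellers receive.
Demand in terms of Ps becomes Qd = 801.6 − 2.8(Ps − 44) = 924.8 - 2.8Ps. Setting this equal to supply: 924.8 - 2.8Ps = -360 + 6Ps, so Ps = 146.
Buyers pay Pb = 146 − 44 = 102; Q' = -360 + 6·146 = 516.
Government outlay = subsidy × quantity = 44 × 516 = 22704.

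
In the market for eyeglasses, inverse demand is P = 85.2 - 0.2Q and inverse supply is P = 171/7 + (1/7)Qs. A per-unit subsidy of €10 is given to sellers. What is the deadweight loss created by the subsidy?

Pre-subsidy: 85.2 - 0.2Q = 171/7 + (1/7)Q gives Q* = 177.25 and P* = 49.75.
With the subsidy, sellers receive Ps = Pb + 10 for each unit, where Pb is the price buyers pay.
On the curves, Pb = 85.2 - 0.2Q and Ps = 171/7 + (1/7)Q; the wedge Ps − Pb = 10 gives 171/7 + (1/7)Q − (85.2 - 0.2Q) = 10, so Q' = 2477/12.
Then Pb = 85.2 − 0.2·(2477/12) = 527/12 and Ps = 171/7 + (1/7)·(2477/12) = 647/12.
The subsidy expands output by 2477/12 − 177.25 = 175/6 past the efficient level; on those units the gap between marginal cost and willingness to pay runs from 0 up to 10.
DWL = ½ × 10 × 175/6 = 875/6.

Deadweight loss = 875/6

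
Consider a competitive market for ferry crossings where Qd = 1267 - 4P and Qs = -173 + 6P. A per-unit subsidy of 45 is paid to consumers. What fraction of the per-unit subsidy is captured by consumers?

Consumer share = 0.6

Pre-subsidy: 1267 - 4P = -173 + 6P gives P* = 144, Q* = 691.
With the rebate, buyers effectively pay Pb = Ps − 45, where Ps is the price sellers receive.
Demand in terms of Ps becomes Qd = 1267 − 4(Ps − 45) = 1447 - 4Ps. Setting this equal to supply: 1447 - 4Ps = -173 + 6Ps, so Ps = 162.
Buyers pay Pb = 162 − 45 = 117; Q' = -173 + 6·162 = 799.
Buyers' price falls by P* − Pb = 144 − 117 = 27; sellers' price rises by Ps − P* = 162 − 144 = 18.
So consumers capture 27/45 = 0.6 of each unit of subsidy.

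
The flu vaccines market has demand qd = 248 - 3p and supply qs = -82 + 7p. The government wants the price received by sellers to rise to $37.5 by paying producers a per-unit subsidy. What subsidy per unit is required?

Required subsidy s = $15 per unit

At a seller price of 37.5, quantity supplied is -82 + 7·37.5 = 180.5.
Buyers absorb 180.5 only when they pay pb with 248 − 3·pb = 180.5, i.e. pb = 22.5.
s = ps − pb = 37.5 − 22.5 = 15.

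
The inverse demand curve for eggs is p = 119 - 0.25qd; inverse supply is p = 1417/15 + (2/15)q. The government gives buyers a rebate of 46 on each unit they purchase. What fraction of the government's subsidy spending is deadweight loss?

DWL / government spending = 15/46

Pre-subsidy: 119 - 0.25q = 1417/15 + (2/15)q gives q* = 64 and p* = 103.
With the rebate, buyers effectively pay pb = ps − 46, where ps is the price sellers receive.
On the curves, pb = 119 - 0.25q and ps = 1417/15 + (2/15)q; the wedge ps − pb = 46 gives 1417/15 + (2/15)q − (119 - 0.25q) = 46, so q' = 184.
Then pb = 119 − 0.25·184 = 73 and ps = 1417/15 + (2/15)·184 = 119.
ΔCS = ½(64 + 184)(103 − 73) = 3720; ΔPS = ½(64 + 184)(119 − 103) = 1984.
Government spending = 46 × 184 = 8464.
DWL = ½ × 46 × (184 − 64) = 2760; fraction = 2760 / 8464 = 15/46.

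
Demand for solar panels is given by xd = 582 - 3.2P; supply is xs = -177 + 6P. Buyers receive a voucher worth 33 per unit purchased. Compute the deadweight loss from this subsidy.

Pre-subsidy: 582 - 3.2P = -177 + 6P gives P* = 82.5, x* = 318.
With the rebate, buyers effectively pay Pb = Ps − 33, where Ps is the price sellers receive.
Demand in terms of Ps becomes xd = 582 − 3.2(Ps − 33) = 687.6 - 3.2Ps. Setting this equal to supply: 687.6 - 3.2Ps = -177 + 6Ps, so Ps = 4323/46.
Buyers pay Pb = 4323/46 − 33 = 2805/46; x' = -177 + 6·(4323/46) = 8898/23.
The subsidy expands output by 8898/23 − 318 = 1584/23 past the efficient level; on those units the gap between marginal cost and willingness to pay runs from 0 up to 33.
DWL = ½ × 33 × 1584/23 = 26136/23.

Deadweight loss = 26136/23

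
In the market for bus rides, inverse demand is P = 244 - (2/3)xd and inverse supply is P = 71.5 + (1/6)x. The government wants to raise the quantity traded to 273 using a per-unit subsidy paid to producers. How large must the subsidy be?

Required subsidy s = 55 per unit

At x = 273, from the demand curve buyers pay Pb = 244 − (2/3)·273 = 62; from the supply curve sellers need Ps = 71.5 + (1/6)·273 = 117.
The subsidy must fill the gap: s = Ps − Pb = 117 − 62 = 55.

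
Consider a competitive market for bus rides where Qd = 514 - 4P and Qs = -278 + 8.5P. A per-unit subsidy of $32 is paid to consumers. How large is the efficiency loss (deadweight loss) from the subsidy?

Deadweight loss = $1392.64

Pre-subsidy: 514 - 4P = -278 + 8.5P gives P* = 63.36, Q* = 260.56.
With the rebate, buyers effectively pay Pb = Ps − 32, where Ps is the price sellers receive.
Demand in terms of Ps becomes Qd = 514 − 4(Ps − 32) = 642 - 4Ps. Setting this equal to supply: 642 - 4Ps = -278 + 8.5Ps, so Ps = 73.6.
Buyers pay Pb = 73.6 − 32 = 41.6; Q' = -278 + 8.5·73.6 = 347.6.
The subsidy expands output by 347.6 − 260.56 = 87.04 past the efficient level; on those units the gap between marginal cost and willingness to pay runs from 0 up to 32.
DWL = ½ × 32 × 87.04 = 1392.64.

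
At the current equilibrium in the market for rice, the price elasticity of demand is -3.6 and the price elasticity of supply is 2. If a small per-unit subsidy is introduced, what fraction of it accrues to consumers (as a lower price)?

Consumer share = 5/14

For a small subsidy around the equilibrium, the benefit split depends on the relative slopes, which at a point are proportional to the elasticities.
Buyer share = εs/(εs + |εd|) = 2/(2 + 3.6) = 5/14; seller share = |εd|/(εs + |εd|) = 9/14.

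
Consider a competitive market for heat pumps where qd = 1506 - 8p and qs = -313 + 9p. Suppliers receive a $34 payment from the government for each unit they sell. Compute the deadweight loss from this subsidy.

Pre-subsidy: 1506 - 8p = -313 + 9p gives p* = 107, q* = 650.
With the subsidy, sellers receive ps = pb + 34 for each unit, where pb is the price buyers pay.
Supply in terms of pb becomes qs = -313 + 9(pb + 34) = -7 + 9pb. Setting this equal to demand: 1506 - 8pb = -7 + 9pb, so pb = 89.
Sellers receive ps = 89 + 34 = 123; q' = 1506 − 8·89 = 794.
The subsidy expands output by 794 − 650 = 144 past the efficient level; on those units the gap between marginal cost and willingness to pay runs from 0 up to 34.
DWL = ½ × 34 × 144 = 2448.

Deadweight loss = $2448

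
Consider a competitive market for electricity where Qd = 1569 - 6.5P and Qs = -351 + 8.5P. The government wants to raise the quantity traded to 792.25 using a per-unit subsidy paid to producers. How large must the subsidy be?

At Q = 792.25, invert demand for the buyer price: Pb = (1569 − 792.25)/6.5 = 119.5; invert supply for the seller price: Ps = (792.25 − (-351))/8.5 = 134.5.
The subsidy must fill the gap: s = Ps − Pb = 134.5 − 119.5 = 15.

Required subsidy s = 15 per unit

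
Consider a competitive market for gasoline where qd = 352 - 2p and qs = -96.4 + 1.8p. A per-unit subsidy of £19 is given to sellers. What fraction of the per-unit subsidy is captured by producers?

Producer share = 10/19

Pre-subsidy: 352 - 2p = -96.4 + 1.8p gives p* = 118, q* = 116.
With the subsidy, sellers receive ps = pb + 19 for each unit, where pb is the price buyers pay.
Supply in terms of pb becomes qs = -96.4 + 1.8(pb + 19) = -62.2 + 1.8pb. Setting this equal to demand: 352 - 2pb = -62.2 + 1.8pb, so pb = 109.
Sellers receive ps = 109 + 19 = 128; q' = 352 − 2·109 = 134.
Buyers' price falls by p* − pb = 118 − 109 = 9; sellers' price rises by ps − p* = 128 − 118 = 10.
So producers capture 10/19 = 10/19 of each unit of subsidy.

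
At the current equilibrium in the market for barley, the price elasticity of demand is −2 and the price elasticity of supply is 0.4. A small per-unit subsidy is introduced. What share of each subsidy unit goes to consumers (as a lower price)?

Consumer share = 1/6

For a small subsidy around the equilibrium, the benefit split depends on the relative slopes, which at a point are proportional to the elasticities.
Buyer share = εs/(εs + |εd|) = 0.4/(0.4 + 2) = 1/6; seller share = |εd|/(εs + |εd|) = 5/6.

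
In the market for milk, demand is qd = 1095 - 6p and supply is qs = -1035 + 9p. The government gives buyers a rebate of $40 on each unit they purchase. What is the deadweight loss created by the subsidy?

Deadweight loss = $2880

Pre-subsidy: 1095 - 6p = -1035 + 9p gives p* = 142, q* = 243.
With the rebate, buyers effectively pay pb = ps − 40, where ps is the price sellers receive.
Demand in terms of ps becomes qd = 1095 − 6(ps − 40) = 1335 - 6ps. Setting this equal to supply: 1335 - 6ps = -1035 + 9ps, so ps = 158.
Buyers pay pb = 158 − 40 = 118; q' = -1035 + 9·158 = 387.
The subsidy expands output by 387 − 243 = 144 past the efficient level; on those units the gap between marginal cost and willingness to pay runs from 0 up to 40.
DWL = ½ × 40 × 144 = 2880.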